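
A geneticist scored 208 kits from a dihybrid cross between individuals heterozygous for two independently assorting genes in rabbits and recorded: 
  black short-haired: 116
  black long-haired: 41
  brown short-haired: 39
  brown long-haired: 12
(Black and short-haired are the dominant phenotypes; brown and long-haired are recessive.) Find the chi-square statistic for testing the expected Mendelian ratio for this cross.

A dihybrid F₂ with independent assortment and complete dominance at both loci gives a 9:3:3:1 phenotypic ratio.
Expected counts for N = 208 under a 9:3:3:1 ratio (total parts = 16):
  black short-haired: 208 × 9/16 = 117
  black long-haired: 208 × 3/16 = 39
  brown short-haired: 208 × 3/16 = 39
  brown long-haired: 208 × 1/16 = 13
χ² = Σ (O − E)² / E
  black short-haired: (116 − 117)² / 117 = 0.0085
  black long-haired: (41 − 39)² / 39 = 0.1026
  brown short-haired: (39 − 39)² / 39 = 0.0000
  brown long-haired: (12 − 13)² / 13 = 0.0769
χ² = 0.0085 + 0.1026 + 0.0000 + 0.0769 = 0.188

0.188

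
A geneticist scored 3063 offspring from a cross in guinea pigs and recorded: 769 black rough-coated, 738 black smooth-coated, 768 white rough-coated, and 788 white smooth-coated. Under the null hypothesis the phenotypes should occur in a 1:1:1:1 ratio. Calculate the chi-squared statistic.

1.673

Under the 1:1:1:1 hypothesis (Σ ratio = 4, N = 3063):
  black rough-coated: 3063 × 1/4 = 765.75
  black smooth-coated: 3063 × 1/4 = 765.75
  white rough-coated: 3063 × 1/4 = 765.75
  white smooth-coated: 3063 × 1/4 = 765.75
χ² = Σ (O − E)² / E
  black rough-coated: (769 − 765.75)² / 765.75 = 0.0138
  black smooth-coated: (738 − 765.75)² / 765.75 = 1.0056
  white rough-coated: (768 − 765.75)² / 765.75 = 0.0066
  white smooth-coated: (788 − 765.75)² / 765.75 = 0.6465
χ² = 0.0138 + 1.0056 + 0.0066 + 0.6465 = 1.6725 ≈ 1.673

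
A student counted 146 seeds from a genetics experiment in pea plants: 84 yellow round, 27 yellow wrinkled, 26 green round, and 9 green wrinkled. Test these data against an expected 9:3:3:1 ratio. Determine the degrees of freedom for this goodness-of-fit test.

A goodness-of-fit test with 4 phenotype classes has df = 4 − 1 = 3.

3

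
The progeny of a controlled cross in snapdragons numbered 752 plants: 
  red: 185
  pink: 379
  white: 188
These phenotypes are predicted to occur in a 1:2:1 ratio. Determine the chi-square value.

0.072

Total ratio parts = 4. Expected numbers out of 752:
  red: 752 × 1/4 = 188
  pink: 752 × 2/4 = 376
  white: 752 × 1/4 = 188
χ² = Σ (O − E)² / E
  red: (185 − 188)² / 188 = 0.0479
  pink: (379 − 376)² / 376 = 0.0239
  white: (188 − 188)² / 188 = 0.0000
χ² = 0.0479 + 0.0239 + 0.0000 = 0.0718 ≈ 0.072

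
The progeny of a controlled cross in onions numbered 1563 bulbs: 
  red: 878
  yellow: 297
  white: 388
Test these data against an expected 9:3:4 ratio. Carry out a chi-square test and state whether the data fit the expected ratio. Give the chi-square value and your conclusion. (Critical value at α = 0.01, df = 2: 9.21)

Total ratio parts = 16. Expected numbers out of 1563:
  red: 1563 × 9/16 = 879.1875
  yellow: 1563 × 3/16 = 293.0625
  white: 1563 × 4/16 = 390.75
χ² = Σ (O − E)² / E
  red: (878 − 879.1875)² / 879.1875 = 0.0016
  yellow: (297 − 293.0625)² / 293.0625 = 0.0529
  white: (388 − 390.75)² / 390.75 = 0.0194
χ² = 0.0016 + 0.0529 + 0.0194 = 0.0739 ≈ 0.074
Degrees of freedom = 3 − 1 = 2; critical value at α = 0.01 is 9.21.
Since 0.074 < 9.21, we fail to reject the null hypothesis — the data are consistent with the 9:3:4 ratio.

0.074; consistent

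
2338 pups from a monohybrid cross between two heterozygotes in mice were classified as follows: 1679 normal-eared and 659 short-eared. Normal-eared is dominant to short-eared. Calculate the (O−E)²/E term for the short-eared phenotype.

For a monohybrid cross between heterozygotes with complete dominance, the expected phenotypic ratio is 3:1.
Total ratio parts = 4. Expected numbers out of 2338:
  normal-eared: 2338 × 3/4 = 1753.5
  short-eared: 2338 × 1/4 = 584.5
Contribution of short-eared: (659 − 584.5)² / 584.5 = 9.4957

9.496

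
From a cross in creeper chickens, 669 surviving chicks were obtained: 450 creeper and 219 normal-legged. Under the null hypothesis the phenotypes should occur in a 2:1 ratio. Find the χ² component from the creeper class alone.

0.036

Expected counts for N = 669 under a 2:1 ratio (total parts = 3):
  creeper: 669 × 2/3 = 446
  normal-legged: 669 × 1/3 = 223
Contribution of creeper: (450 − 446)² / 446 = 0.0359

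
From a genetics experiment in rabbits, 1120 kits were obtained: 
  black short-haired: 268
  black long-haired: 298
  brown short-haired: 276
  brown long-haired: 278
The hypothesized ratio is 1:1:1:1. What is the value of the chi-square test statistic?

Expected counts for N = 1120 under a 1:1:1:1 ratio (total parts = 4):
  black short-haired: 1120 × 1/4 = 280
  black long-haired: 1120 × 1/4 = 280
  brown short-haired: 1120 × 1/4 = 280
  brown long-haired: 1120 × 1/4 = 280
χ² = Σ (O − E)² / E
  black short-haired: (268 − 280)² / 280 = 0.5143
  black long-haired: (298 − 280)² / 280 = 1.1571
  brown short-haired: (276 − 280)² / 280 = 0.0571
  brown long-haired: (278 − 280)² / 280 = 0.0143
χ² = 0.5143 + 1.1571 + 0.0571 + 0.0143 = 1.7428 ≈ 1.743

1.743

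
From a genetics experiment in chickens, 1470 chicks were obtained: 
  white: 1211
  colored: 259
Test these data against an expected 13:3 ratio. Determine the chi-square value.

Total ratio parts = 16. Expected numbers out of 1470:
  white: 1470 × 13/16 = 1194.375
  colored: 1470 × 3/16 = 275.625
χ² = Σ (O − E)² / E
  white: (1211 − 1194.375)² / 1194.375 = 0.2314
  colored: (259 − 275.625)² / 275.625 = 1.0028
χ² = 0.2314 + 1.0028 = 1.2342 ≈ 1.234

1.234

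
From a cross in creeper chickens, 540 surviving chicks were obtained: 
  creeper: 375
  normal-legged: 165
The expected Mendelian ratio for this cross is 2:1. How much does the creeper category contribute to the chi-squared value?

0.625

Total ratio parts = 3. Expected numbers out of 540:
  creeper: 540 × 2/3 = 360
  normal-legged: 540 × 1/3 = 180
Contribution of creeper: (375 − 360)² / 360 = 0.6250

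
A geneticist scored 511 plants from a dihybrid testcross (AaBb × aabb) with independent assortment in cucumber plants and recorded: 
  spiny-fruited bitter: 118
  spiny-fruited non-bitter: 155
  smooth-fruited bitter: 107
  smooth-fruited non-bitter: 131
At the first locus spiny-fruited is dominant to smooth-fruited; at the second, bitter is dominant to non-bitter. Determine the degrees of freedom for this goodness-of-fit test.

A dihybrid testcross with independent assortment gives a 1:1:1:1 ratio.
A goodness-of-fit test with 4 phenotype classes has df = 4 − 1 = 3.

3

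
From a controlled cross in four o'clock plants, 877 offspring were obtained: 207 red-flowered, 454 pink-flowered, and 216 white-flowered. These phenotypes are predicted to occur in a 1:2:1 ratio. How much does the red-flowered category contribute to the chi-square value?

0.684

Total ratio parts = 4. Expected numbers out of 877:
  red-flowered: 877 × 1/4 = 219.25
  pink-flowered: 877 × 2/4 = 438.5
  white-flowered: 877 × 1/4 = 219.25
Contribution of red-flowered: (207 − 219.25)² / 219.25 = 0.6844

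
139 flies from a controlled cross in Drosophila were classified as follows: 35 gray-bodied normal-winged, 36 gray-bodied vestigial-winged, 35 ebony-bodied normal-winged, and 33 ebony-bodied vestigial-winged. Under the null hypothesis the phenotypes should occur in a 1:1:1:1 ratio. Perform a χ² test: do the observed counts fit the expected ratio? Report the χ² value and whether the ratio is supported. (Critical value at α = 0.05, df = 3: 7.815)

0.137; consistent

Expected counts for N = 139 under a 1:1:1:1 ratio (total parts = 4):
  gray-bodied normal-winged: 139 × 1/4 = 34.75
  gray-bodied vestigial-winged: 139 × 1/4 = 34.75
  ebony-bodied normal-winged: 139 × 1/4 = 34.75
  ebony-bodied vestigial-winged: 139 × 1/4 = 34.75
χ² = Σ (O − E)² / E
  gray-bodied normal-winged: (35 − 34.75)² / 34.75 = 0.0018
  gray-bodied vestigial-winged: (36 − 34.75)² / 34.75 = 0.0450
  ebony-bodied normal-winged: (35 − 34.75)² / 34.75 = 0.0018
  ebony-bodied vestigial-winged: (33 − 34.75)² / 34.75 = 0.0881
χ² = 0.0018 + 0.0450 + 0.0018 + 0.0881 = 0.1367 ≈ 0.137
Degrees of freedom = 4 − 1 = 3; critical value at α = 0.05 is 7.815.
Since 0.137 < 7.815, we fail to reject the null hypothesis — the data are consistent with the 1:1:1:1 ratio.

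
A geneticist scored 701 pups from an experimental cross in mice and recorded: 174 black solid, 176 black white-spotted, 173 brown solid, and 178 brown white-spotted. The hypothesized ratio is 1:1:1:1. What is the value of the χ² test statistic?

0.084

Expected counts for N = 701 under a 1:1:1:1 ratio (total parts = 4):
  black solid: 701 × 1/4 = 175.25
  black white-spotted: 701 × 1/4 = 175.25
  brown solid: 701 × 1/4 = 175.25
  brown white-spotted: 701 × 1/4 = 175.25
χ² = Σ (O − E)² / E
  black solid: (174 − 175.25)² / 175.25 = 0.0089
  black white-spotted: (176 − 175.25)² / 175.25 = 0.0032
  brown solid: (173 − 175.25)² / 175.25 = 0.0289
  brown white-spotted: (178 − 175.25)² / 175.25 = 0.0432
χ² = 0.0089 + 0.0032 + 0.0289 + 0.0432 = 0.0842 ≈ 0.084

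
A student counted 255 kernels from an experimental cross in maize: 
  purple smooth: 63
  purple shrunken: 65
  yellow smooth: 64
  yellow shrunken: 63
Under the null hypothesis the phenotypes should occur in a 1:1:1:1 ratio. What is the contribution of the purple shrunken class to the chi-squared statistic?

0.025

Under the 1:1:1:1 hypothesis (Σ ratio = 4, N = 255):
  purple smooth: 255 × 1/4 = 63.75
  purple shrunken: 255 × 1/4 = 63.75
  yellow smooth: 255 × 1/4 = 63.75
  yellow shrunken: 255 × 1/4 = 63.75
Contribution of purple shrunken: (65 − 63.75)² / 63.75 = 0.0245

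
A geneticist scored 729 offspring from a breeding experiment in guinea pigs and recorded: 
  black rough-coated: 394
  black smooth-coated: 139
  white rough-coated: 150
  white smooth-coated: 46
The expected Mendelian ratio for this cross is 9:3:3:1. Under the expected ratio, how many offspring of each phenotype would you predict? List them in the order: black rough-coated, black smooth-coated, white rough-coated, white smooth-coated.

410.0625, 136.6875, 136.6875, 45.5625

Total ratio parts = 16. Expected numbers out of 729:
  black rough-coated: 729 × 9/16 = 410.0625
  black smooth-coated: 729 × 3/16 = 136.6875
  white rough-coated: 729 × 3/16 = 136.6875
  white smooth-coated: 729 × 1/16 = 45.5625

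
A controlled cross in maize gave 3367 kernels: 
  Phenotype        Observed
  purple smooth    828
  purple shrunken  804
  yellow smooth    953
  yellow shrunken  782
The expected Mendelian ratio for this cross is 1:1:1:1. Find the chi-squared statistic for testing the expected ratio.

Expected counts for N = 3367 under a 1:1:1:1 ratio (total parts = 4):
  purple smooth: 3367 × 1/4 = 841.75
  purple shrunken: 3367 × 1/4 = 841.75
  yellow smooth: 3367 × 1/4 = 841.75
  yellow shrunken: 3367 × 1/4 = 841.75
χ² = Σ (O − E)² / E
  purple smooth: (828 − 841.75)² / 841.75 = 0.2246
  purple shrunken: (804 − 841.75)² / 841.75 = 1.6930
  yellow smooth: (953 − 841.75)² / 841.75 = 14.7034
  yellow shrunken: (782 − 841.75)² / 841.75 = 4.2412
χ² = 0.2246 + 1.6930 + 14.7034 + 4.2412 = 20.8622 ≈ 20.862

20.862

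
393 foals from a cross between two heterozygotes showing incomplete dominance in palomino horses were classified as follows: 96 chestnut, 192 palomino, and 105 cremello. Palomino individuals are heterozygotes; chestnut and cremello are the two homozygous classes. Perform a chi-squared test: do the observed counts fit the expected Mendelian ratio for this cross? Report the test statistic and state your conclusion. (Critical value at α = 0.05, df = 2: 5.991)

With incomplete dominance, a heterozygote × heterozygote cross gives a 1:2:1 phenotypic ratio.
Expected counts for N = 393 under a 1:2:1 ratio (total parts = 4):
  chestnut: 393 × 1/4 = 98.25
  palomino: 393 × 2/4 = 196.5
  cremello: 393 × 1/4 = 98.25
χ² = Σ (O − E)² / E
  chestnut: (96 − 98.25)² / 98.25 = 0.0515
  palomino: (192 − 196.5)² / 196.5 = 0.1031
  cremello: (105 − 98.25)² / 98.25 = 0.4637
χ² = 0.0515 + 0.1031 + 0.4637 = 0.6183 ≈ 0.618
Degrees of freedom = 3 − 1 = 2; critical value at α = 0.05 is 5.991.
Since 0.618 < 5.991, we fail to reject the null hypothesis — the data are consistent with the 1:2:1 ratio.

0.618; consistent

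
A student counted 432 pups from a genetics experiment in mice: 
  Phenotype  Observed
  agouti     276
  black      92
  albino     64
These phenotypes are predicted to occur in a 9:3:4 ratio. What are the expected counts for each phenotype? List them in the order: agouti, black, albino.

Expected counts for N = 432 under a 9:3:4 ratio (total parts = 16):
  agouti: 432 × 9/16 = 243
  black: 432 × 3/16 = 81
  albino: 432 × 4/16 = 108

243, 81, 108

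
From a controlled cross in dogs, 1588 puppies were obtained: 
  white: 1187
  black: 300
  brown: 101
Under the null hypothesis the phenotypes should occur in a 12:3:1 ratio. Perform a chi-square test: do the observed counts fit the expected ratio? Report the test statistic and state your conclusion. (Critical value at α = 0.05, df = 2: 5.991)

Under the 12:3:1 hypothesis (Σ ratio = 16, N = 1588):
  white: 1588 × 12/16 = 1191
  black: 1588 × 3/16 = 297.75
  brown: 1588 × 1/16 = 99.25
χ² = Σ (O − E)² / E
  white: (1187 − 1191)² / 1191 = 0.0134
  black: (300 − 297.75)² / 297.75 = 0.0170
  brown: (101 − 99.25)² / 99.25 = 0.0309
χ² = 0.0134 + 0.0170 + 0.0309 = 0.0613 ≈ 0.061
Degrees of freedom = 3 − 1 = 2; critical value at α = 0.05 is 5.991.
Since 0.061 < 5.991, we fail to reject the null hypothesis — the data are consistent with the 12:3:1 ratio.

0.061; consistent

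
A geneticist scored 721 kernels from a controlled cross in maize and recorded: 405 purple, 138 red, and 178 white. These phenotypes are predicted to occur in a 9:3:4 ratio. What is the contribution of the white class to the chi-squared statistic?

The 9:3:4 ratio has 16 parts, so with N = 721 the expected counts are:
  purple: 721 × 9/16 = 405.5625
  red: 721 × 3/16 = 135.1875
  white: 721 × 4/16 = 180.25
Contribution of white: (178 − 180.25)² / 180.25 = 0.0281

0.028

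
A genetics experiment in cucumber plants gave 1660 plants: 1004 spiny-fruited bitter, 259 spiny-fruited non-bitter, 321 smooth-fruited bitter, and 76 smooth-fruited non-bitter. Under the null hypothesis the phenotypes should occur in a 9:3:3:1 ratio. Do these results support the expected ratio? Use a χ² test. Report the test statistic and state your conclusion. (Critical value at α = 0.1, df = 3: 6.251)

Expected counts for N = 1660 under a 9:3:3:1 ratio (total parts = 16):
  spiny-fruited bitter: 1660 × 9/16 = 933.75
  spiny-fruited non-bitter: 1660 × 3/16 = 311.25
  smooth-fruited bitter: 1660 × 3/16 = 311.25
  smooth-fruited non-bitter: 1660 × 1/16 = 103.75
χ² = Σ (O − E)² / E
  spiny-fruited bitter: (1004 − 933.75)² / 933.75 = 5.2852
  spiny-fruited non-bitter: (259 − 311.25)² / 311.25 = 8.7713
  smooth-fruited bitter: (321 − 311.25)² / 311.25 = 0.3054
  smooth-fruited non-bitter: (76 − 103.75)² / 103.75 = 7.4223
χ² = 5.2852 + 8.7713 + 0.3054 + 7.4223 = 21.7842 ≈ 21.784
Degrees of freedom = 4 − 1 = 3; critical value at α = 0.1 is 6.251.
Since 21.784 > 6.251, we reject the null hypothesis — the data do not fit the 9:3:3:1 ratio.

21.784; not consistent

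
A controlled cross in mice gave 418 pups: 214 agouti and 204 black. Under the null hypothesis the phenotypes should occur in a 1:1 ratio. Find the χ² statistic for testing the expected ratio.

The 1:1 ratio has 2 parts, so with N = 418 the expected counts are:
  agouti: 418 × 1/2 = 209
  black: 418 × 1/2 = 209
χ² = Σ (O − E)² / E
  agouti: (214 − 209)² / 209 = 0.1196
  black: (204 − 209)² / 209 = 0.1196
χ² = 0.1196 + 0.1196 = 0.2392 ≈ 0.239

0.239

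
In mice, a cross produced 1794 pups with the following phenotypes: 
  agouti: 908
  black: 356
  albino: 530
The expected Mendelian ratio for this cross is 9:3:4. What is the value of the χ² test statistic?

26.089

Expected counts for N = 1794 under a 9:3:4 ratio (total parts = 16):
  agouti: 1794 × 9/16 = 1009.125
  black: 1794 × 3/16 = 336.375
  albino: 1794 × 4/16 = 448.5
χ² = Σ (O − E)² / E
  agouti: (908 − 1009.125)² / 1009.125 = 10.1338
  black: (356 − 336.375)² / 336.375 = 1.1450
  albino: (530 − 448.5)² / 448.5 = 14.8099
χ² = 10.1338 + 1.1450 + 14.8099 = 26.0887 ≈ 26.089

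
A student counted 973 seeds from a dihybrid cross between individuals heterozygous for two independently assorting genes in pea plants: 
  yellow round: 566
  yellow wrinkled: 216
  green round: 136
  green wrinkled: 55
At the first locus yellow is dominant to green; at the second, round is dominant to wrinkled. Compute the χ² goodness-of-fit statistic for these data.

A dihybrid F₂ with independent assortment and complete dominance at both loci gives a 9:3:3:1 phenotypic ratio.
The 9:3:3:1 ratio has 16 parts, so with N = 973 the expected counts are:
  yellow round: 973 × 9/16 = 547.3125
  yellow wrinkled: 973 × 3/16 = 182.4375
  green round: 973 × 3/16 = 182.4375
  green wrinkled: 973 × 1/16 = 60.8125
χ² = Σ (O − E)² / E
  yellow round: (566 − 547.3125)² / 547.3125 = 0.6381
  yellow wrinkled: (216 − 182.4375)² / 182.4375 = 6.1744
  green round: (136 − 182.4375)² / 182.4375 = 11.8202
  green wrinkled: (55 − 60.8125)² / 60.8125 = 0.5556
χ² = 0.6381 + 6.1744 + 11.8202 + 0.5556 = 19.1883 ≈ 19.188

19.188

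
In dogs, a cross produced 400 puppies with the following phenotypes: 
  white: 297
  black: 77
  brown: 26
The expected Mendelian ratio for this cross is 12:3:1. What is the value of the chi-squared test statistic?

0.123

Total ratio parts = 16. Expected numbers out of 400:
  white: 400 × 12/16 = 300
  black: 400 × 3/16 = 75
  brown: 400 × 1/16 = 25
χ² = Σ (O − E)² / E
  white: (297 − 300)² / 300 = 0.0300
  black: (77 − 75)² / 75 = 0.0533
  brown: (26 − 25)² / 25 = 0.0400
χ² = 0.0300 + 0.0533 + 0.0400 = 0.1233 ≈ 0.123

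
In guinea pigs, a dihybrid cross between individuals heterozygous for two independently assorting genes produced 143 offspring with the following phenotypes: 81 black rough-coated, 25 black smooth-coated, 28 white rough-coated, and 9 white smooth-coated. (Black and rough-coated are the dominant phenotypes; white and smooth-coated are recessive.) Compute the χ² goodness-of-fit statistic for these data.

A dihybrid F₂ with independent assortment and complete dominance at both loci gives a 9:3:3:1 phenotypic ratio.
The 9:3:3:1 ratio has 16 parts, so with N = 143 the expected counts are:
  black rough-coated: 143 × 9/16 = 80.4375
  black smooth-coated: 143 × 3/16 = 26.8125
  white rough-coated: 143 × 3/16 = 26.8125
  white smooth-coated: 143 × 1/16 = 8.9375
χ² = Σ (O − E)² / E
  black rough-coated: (81 − 80.4375)² / 80.4375 = 0.0039
  black smooth-coated: (25 − 26.8125)² / 26.8125 = 0.1225
  white rough-coated: (28 − 26.8125)² / 26.8125 = 0.0526
  white smooth-coated: (9 − 8.9375)² / 8.9375 = 0.0004
χ² = 0.0039 + 0.1225 + 0.0526 + 0.0004 = 0.1794 ≈ 0.179

0.179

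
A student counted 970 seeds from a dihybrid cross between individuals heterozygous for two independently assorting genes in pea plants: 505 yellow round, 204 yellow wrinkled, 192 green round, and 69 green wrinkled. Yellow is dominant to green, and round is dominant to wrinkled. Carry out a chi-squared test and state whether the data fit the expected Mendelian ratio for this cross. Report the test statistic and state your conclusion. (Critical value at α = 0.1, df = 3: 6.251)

A dihybrid F₂ with independent assortment and complete dominance at both loci gives a 9:3:3:1 phenotypic ratio.
Total ratio parts = 16. Expected numbers out of 970:
  yellow round: 970 × 9/16 = 545.625
  yellow wrinkled: 970 × 3/16 = 181.875
  green round: 970 × 3/16 = 181.875
  green wrinkled: 970 × 1/16 = 60.625
χ² = Σ (O − E)² / E
  yellow round: (505 − 545.625)² / 545.625 = 3.0248
  yellow wrinkled: (204 − 181.875)² / 181.875 = 2.6915
  green round: (192 − 181.875)² / 181.875 = 0.5637
  green wrinkled: (69 − 60.625)² / 60.625 = 1.1570
χ² = 3.0248 + 2.6915 + 0.5637 + 1.1570 = 7.437
Degrees of freedom = 4 − 1 = 3; critical value at α = 0.1 is 6.251.
Since 7.437 > 6.251, we reject the null hypothesis — the data do not fit the 9:3:3:1 ratio.

7.437; not consistent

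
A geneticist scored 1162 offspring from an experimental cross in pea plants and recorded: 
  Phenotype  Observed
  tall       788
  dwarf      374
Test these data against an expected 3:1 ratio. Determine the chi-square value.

Expected counts for N = 1162 under a 3:1 ratio (total parts = 4):
  tall: 1162 × 3/4 = 871.5
  dwarf: 1162 × 1/4 = 290.5
χ² = Σ (O − E)² / E
  tall: (788 − 871.5)² / 871.5 = 8.0003
  dwarf: (374 − 290.5)² / 290.5 = 24.0009
χ² = 8.0003 + 24.0009 = 32.0012 ≈ 32.001

32.001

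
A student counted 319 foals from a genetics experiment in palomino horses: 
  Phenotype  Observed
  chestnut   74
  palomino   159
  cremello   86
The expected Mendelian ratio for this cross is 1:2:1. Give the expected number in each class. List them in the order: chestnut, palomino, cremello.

The 1:2:1 ratio has 4 parts, so with N = 319 the expected counts are:
  chestnut: 319 × 1/4 = 79.75
  palomino: 319 × 2/4 = 159.5
  cremello: 319 × 1/4 = 79.75

79.75, 159.5, 79.75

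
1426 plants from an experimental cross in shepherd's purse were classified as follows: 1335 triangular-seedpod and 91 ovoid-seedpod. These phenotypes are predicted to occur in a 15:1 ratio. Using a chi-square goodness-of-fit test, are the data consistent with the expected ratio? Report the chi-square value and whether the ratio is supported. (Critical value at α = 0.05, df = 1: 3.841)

Expected counts for N = 1426 under a 15:1 ratio (total parts = 16):
  triangular-seedpod: 1426 × 15/16 = 1336.875
  ovoid-seedpod: 1426 × 1/16 = 89.125
χ² = Σ (O − E)² / E
  triangular-seedpod: (1335 − 1336.875)² / 1336.875 = 0.0026
  ovoid-seedpod: (91 − 89.125)² / 89.125 = 0.0394
χ² = 0.0026 + 0.0394 = 0.042
Degrees of freedom = 2 − 1 = 1; critical value at α = 0.05 is 3.841.
Since 0.042 < 3.841, we fail to reject the null hypothesis — the data are consistent with the 15:1 ratio.

0.042; consistent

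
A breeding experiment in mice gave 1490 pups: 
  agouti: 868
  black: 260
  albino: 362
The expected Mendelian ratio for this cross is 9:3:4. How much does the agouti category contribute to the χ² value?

Under the 9:3:4 hypothesis (Σ ratio = 16, N = 1490):
  agouti: 1490 × 9/16 = 838.125
  black: 1490 × 3/16 = 279.375
  albino: 1490 × 4/16 = 372.5
Contribution of agouti: (868 − 838.125)² / 838.125 = 1.0649

1.065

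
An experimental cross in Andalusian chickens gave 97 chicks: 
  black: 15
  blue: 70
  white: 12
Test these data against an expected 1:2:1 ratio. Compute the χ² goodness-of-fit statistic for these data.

Total ratio parts = 4. Expected numbers out of 97:
  black: 97 × 1/4 = 24.25
  blue: 97 × 2/4 = 48.5
  white: 97 × 1/4 = 24.25
χ² = Σ (O − E)² / E
  black: (15 − 24.25)² / 24.25 = 3.5284
  blue: (70 − 48.5)² / 48.5 = 9.5309
  white: (12 − 24.25)² / 24.25 = 6.1881
χ² = 3.5284 + 9.5309 + 6.1881 = 19.2474 ≈ 19.247

19.247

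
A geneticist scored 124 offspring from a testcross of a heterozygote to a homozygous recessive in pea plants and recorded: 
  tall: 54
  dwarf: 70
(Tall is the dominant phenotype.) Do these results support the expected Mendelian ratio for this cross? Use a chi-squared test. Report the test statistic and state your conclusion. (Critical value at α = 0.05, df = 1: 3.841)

2.065; consistent

A testcross of a heterozygote (Aa × aa) gives a 1:1 phenotypic ratio.
The 1:1 ratio has 2 parts, so with N = 124 the expected counts are:
  tall: 124 × 1/2 = 62
  dwarf: 124 × 1/2 = 62
χ² = Σ (O − E)² / E
  tall: (54 − 62)² / 62 = 1.0323
  dwarf: (70 − 62)² / 62 = 1.0323
χ² = 1.0323 + 1.0323 = 2.0646 ≈ 2.065
Degrees of freedom = 2 − 1 = 1; critical value at α = 0.05 is 3.841.
Since 2.065 < 3.841, we fail to reject the null hypothesis — the data are consistent with the 1:1 ratio.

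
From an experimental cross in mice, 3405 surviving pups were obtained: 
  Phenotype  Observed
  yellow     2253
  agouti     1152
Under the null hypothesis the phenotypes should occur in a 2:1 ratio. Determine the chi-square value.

Total ratio parts = 3. Expected numbers out of 3405:
  yellow: 3405 × 2/3 = 2270
  agouti: 3405 × 1/3 = 1135
χ² = Σ (O − E)² / E
  yellow: (2253 − 2270)² / 2270 = 0.1273
  agouti: (1152 − 1135)² / 1135 = 0.2546
χ² = 0.1273 + 0.2546 = 0.3819 ≈ 0.382

0.382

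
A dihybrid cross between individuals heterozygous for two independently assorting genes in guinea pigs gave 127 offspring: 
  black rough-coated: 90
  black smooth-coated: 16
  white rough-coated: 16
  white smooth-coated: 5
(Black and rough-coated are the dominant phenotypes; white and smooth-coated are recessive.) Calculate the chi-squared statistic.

A dihybrid F₂ with independent assortment and complete dominance at both loci gives a 9:3:3:1 phenotypic ratio.
Expected counts for N = 127 under a 9:3:3:1 ratio (total parts = 16):
  black rough-coated: 127 × 9/16 = 71.4375
  black smooth-coated: 127 × 3/16 = 23.8125
  white rough-coated: 127 × 3/16 = 23.8125
  white smooth-coated: 127 × 1/16 = 7.9375
χ² = Σ (O − E)² / E
  black rough-coated: (90 − 71.4375)² / 71.4375 = 4.8233
  black smooth-coated: (16 − 23.8125)² / 23.8125 = 2.5632
  white rough-coated: (16 − 23.8125)² / 23.8125 = 2.5632
  white smooth-coated: (5 − 7.9375)² / 7.9375 = 1.0871
χ² = 4.8233 + 2.5632 + 2.5632 + 1.0871 = 11.0368 ≈ 11.037

11.037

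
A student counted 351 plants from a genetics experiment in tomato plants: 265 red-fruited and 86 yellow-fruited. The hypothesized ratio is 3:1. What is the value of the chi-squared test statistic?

Expected counts for N = 351 under a 3:1 ratio (total parts = 4):
  red-fruited: 351 × 3/4 = 263.25
  yellow-fruited: 351 × 1/4 = 87.75
χ² = Σ (O − E)² / E
  red-fruited: (265 − 263.25)² / 263.25 = 0.0116
  yellow-fruited: (86 − 87.75)² / 87.75 = 0.0349
χ² = 0.0116 + 0.0349 = 0.0465 ≈ 0.047

0.047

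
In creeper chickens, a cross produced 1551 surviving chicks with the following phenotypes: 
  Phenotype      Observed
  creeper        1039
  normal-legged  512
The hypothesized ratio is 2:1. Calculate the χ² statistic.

Expected counts for N = 1551 under a 2:1 ratio (total parts = 3):
  creeper: 1551 × 2/3 = 1034
  normal-legged: 1551 × 1/3 = 517
χ² = Σ (O − E)² / E
  creeper: (1039 − 1034)² / 1034 = 0.0242
  normal-legged: (512 − 517)² / 517 = 0.0484
χ² = 0.0242 + 0.0484 = 0.0726 ≈ 0.073

0.073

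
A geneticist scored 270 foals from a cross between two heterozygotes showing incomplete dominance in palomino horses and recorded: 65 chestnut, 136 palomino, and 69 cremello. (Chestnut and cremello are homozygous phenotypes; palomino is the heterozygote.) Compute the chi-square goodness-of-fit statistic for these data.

0.133

With incomplete dominance, a heterozygote × heterozygote cross gives a 1:2:1 phenotypic ratio.
The 1:2:1 ratio has 4 parts, so with N = 270 the expected counts are:
  chestnut: 270 × 1/4 = 67.5
  palomino: 270 × 2/4 = 135
  cremello: 270 × 1/4 = 67.5
χ² = Σ (O − E)² / E
  chestnut: (65 − 67.5)² / 67.5 = 0.0926
  palomino: (136 − 135)² / 135 = 0.0074
  cremello: (69 − 67.5)² / 67.5 = 0.0333
χ² = 0.0926 + 0.0074 + 0.0333 = 0.1333 ≈ 0.133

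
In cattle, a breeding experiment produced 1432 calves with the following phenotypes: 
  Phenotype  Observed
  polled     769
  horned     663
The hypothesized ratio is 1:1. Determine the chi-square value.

Expected counts for N = 1432 under a 1:1 ratio (total parts = 2):
  polled: 1432 × 1/2 = 716
  horned: 1432 × 1/2 = 716
χ² = Σ (O − E)² / E
  polled: (769 − 716)² / 716 = 3.9232
  horned: (663 − 716)² / 716 = 3.9232
χ² = 3.9232 + 3.9232 = 7.8464 ≈ 7.846

7.846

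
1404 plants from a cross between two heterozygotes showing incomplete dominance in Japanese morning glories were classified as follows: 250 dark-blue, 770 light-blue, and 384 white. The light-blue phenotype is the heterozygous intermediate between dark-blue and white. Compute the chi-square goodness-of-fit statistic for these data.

38.752

With incomplete dominance, a heterozygote × heterozygote cross gives a 1:2:1 phenotypic ratio.
The 1:2:1 ratio has 4 parts, so with N = 1404 the expected counts are:
  dark-blue: 1404 × 1/4 = 351
  light-blue: 1404 × 2/4 = 702
  white: 1404 × 1/4 = 351
χ² = Σ (O − E)² / E
  dark-blue: (250 − 351)² / 351 = 29.0627
  light-blue: (770 − 702)² / 702 = 6.5869
  white: (384 − 351)² / 351 = 3.1026
χ² = 29.0627 + 6.5869 + 3.1026 = 38.7522 ≈ 38.752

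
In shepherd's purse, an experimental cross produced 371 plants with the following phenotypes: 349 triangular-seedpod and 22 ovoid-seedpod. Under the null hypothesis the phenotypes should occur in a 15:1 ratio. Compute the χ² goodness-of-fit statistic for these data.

Total ratio parts = 16. Expected numbers out of 371:
  triangular-seedpod: 371 × 15/16 = 347.8125
  ovoid-seedpod: 371 × 1/16 = 23.1875
χ² = Σ (O − E)² / E
  triangular-seedpod: (349 − 347.8125)² / 347.8125 = 0.0041
  ovoid-seedpod: (22 − 23.1875)² / 23.1875 = 0.0608
χ² = 0.0041 + 0.0608 = 0.0649 ≈ 0.065

0.065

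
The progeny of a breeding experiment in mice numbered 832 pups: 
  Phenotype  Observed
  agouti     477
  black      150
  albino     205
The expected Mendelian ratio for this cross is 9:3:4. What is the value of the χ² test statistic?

0.447

The 9:3:4 ratio has 16 parts, so with N = 832 the expected counts are:
  agouti: 832 × 9/16 = 468
  black: 832 × 3/16 = 156
  albino: 832 × 4/16 = 208
χ² = Σ (O − E)² / E
  agouti: (477 − 468)² / 468 = 0.1731
  black: (150 − 156)² / 156 = 0.2308
  albino: (205 − 208)² / 208 = 0.0433
χ² = 0.1731 + 0.2308 + 0.0433 = 0.4472 ≈ 0.447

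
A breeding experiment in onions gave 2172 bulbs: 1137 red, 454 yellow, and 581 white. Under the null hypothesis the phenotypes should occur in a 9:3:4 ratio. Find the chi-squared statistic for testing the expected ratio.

The 9:3:4 ratio has 16 parts, so with N = 2172 the expected counts are:
  red: 2172 × 9/16 = 1221.75
  yellow: 2172 × 3/16 = 407.25
  white: 2172 × 4/16 = 543
χ² = Σ (O − E)² / E
  red: (1137 − 1221.75)² / 1221.75 = 5.8789
  yellow: (454 − 407.25)² / 407.25 = 5.3666
  white: (581 − 543)² / 543 = 2.6593
χ² = 5.8789 + 5.3666 + 2.6593 = 13.9048 ≈ 13.905

13.905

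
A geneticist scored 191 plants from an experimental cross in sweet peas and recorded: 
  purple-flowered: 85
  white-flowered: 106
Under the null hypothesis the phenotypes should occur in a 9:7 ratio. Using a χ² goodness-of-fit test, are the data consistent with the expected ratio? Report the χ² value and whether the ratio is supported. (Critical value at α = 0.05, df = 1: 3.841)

10.711; not consistent

Total ratio parts = 16. Expected numbers out of 191:
  purple-flowered: 191 × 9/16 = 107.4375
  white-flowered: 191 × 7/16 = 83.5625
χ² = Σ (O − E)² / E
  purple-flowered: (85 − 107.4375)² / 107.4375 = 4.6859
  white-flowered: (106 − 83.5625)² / 83.5625 = 6.0247
χ² = 4.6859 + 6.0247 = 10.7106 ≈ 10.711
Degrees of freedom = 2 − 1 = 1; critical value at α = 0.05 is 3.841.
Since 10.711 > 3.841, we reject the null hypothesis — the data do not fit the 9:7 ratio.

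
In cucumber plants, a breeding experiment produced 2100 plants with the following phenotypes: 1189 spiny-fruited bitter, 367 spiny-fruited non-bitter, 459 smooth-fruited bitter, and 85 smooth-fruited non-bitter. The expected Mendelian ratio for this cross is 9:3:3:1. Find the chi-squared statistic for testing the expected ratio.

28.979

Total ratio parts = 16. Expected numbers out of 2100:
  spiny-fruited bitter: 2100 × 9/16 = 1181.25
  spiny-fruited non-bitter: 2100 × 3/16 = 393.75
  smooth-fruited bitter: 2100 × 3/16 = 393.75
  smooth-fruited non-bitter: 2100 × 1/16 = 131.25
χ² = Σ (O − E)² / E
  spiny-fruited bitter: (1189 − 1181.25)² / 1181.25 = 0.0508
  spiny-fruited non-bitter: (367 − 393.75)² / 393.75 = 1.8173
  smooth-fruited bitter: (459 − 393.75)² / 393.75 = 10.8129
  smooth-fruited non-bitter: (85 − 131.25)² / 131.25 = 16.2976
χ² = 0.0508 + 1.8173 + 10.8129 + 16.2976 = 28.9786 ≈ 28.979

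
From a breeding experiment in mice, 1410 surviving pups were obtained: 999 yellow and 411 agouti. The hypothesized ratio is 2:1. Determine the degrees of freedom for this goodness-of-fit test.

A goodness-of-fit test with 2 phenotype classes has df = 2 − 1 = 1.

1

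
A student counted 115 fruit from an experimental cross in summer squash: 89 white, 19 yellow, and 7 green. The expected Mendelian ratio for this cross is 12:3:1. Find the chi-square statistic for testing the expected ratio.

Under the 12:3:1 hypothesis (Σ ratio = 16, N = 115):
  white: 115 × 12/16 = 86.25
  yellow: 115 × 3/16 = 21.5625
  green: 115 × 1/16 = 7.1875
χ² = Σ (O − E)² / E
  white: (89 − 86.25)² / 86.25 = 0.0877
  yellow: (19 − 21.5625)² / 21.5625 = 0.3045
  green: (7 − 7.1875)² / 7.1875 = 0.0049
χ² = 0.0877 + 0.3045 + 0.0049 = 0.3971 ≈ 0.397

0.397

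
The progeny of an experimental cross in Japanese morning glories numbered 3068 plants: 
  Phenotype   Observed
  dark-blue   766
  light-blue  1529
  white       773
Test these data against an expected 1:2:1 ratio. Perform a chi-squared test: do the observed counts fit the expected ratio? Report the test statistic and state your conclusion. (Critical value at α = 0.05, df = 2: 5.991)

0.065; consistent

Under the 1:2:1 hypothesis (Σ ratio = 4, N = 3068):
  dark-blue: 3068 × 1/4 = 767
  light-blue: 3068 × 2/4 = 1534
  white: 3068 × 1/4 = 767
χ² = Σ (O − E)² / E
  dark-blue: (766 − 767)² / 767 = 0.0013
  light-blue: (1529 − 1534)² / 1534 = 0.0163
  white: (773 − 767)² / 767 = 0.0469
χ² = 0.0013 + 0.0163 + 0.0469 = 0.0645 ≈ 0.065
Degrees of freedom = 3 − 1 = 2; critical value at α = 0.05 is 5.991.
Since 0.065 < 5.991, we fail to reject the null hypothesis — the data are consistent with the 1:2:1 ratio.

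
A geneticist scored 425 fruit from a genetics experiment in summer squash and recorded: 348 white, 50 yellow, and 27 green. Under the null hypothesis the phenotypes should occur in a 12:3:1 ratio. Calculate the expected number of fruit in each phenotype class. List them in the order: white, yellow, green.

318.75, 79.6875, 26.5625

Total ratio parts = 16. Expected numbers out of 425:
  white: 425 × 12/16 = 318.75
  yellow: 425 × 3/16 = 79.6875
  green: 425 × 1/16 = 26.5625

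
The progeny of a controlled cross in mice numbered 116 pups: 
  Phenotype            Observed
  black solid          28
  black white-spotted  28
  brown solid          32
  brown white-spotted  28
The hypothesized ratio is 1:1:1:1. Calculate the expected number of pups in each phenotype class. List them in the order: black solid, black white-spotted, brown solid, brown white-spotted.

Expected counts for N = 116 under a 1:1:1:1 ratio (total parts = 4):
  black solid: 116 × 1/4 = 29
  black white-spotted: 116 × 1/4 = 29
  brown solid: 116 × 1/4 = 29
  brown white-spotted: 116 × 1/4 = 29

29, 29, 29, 29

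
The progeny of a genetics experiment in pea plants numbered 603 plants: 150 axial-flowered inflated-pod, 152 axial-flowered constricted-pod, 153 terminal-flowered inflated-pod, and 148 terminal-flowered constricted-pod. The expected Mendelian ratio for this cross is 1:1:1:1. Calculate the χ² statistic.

0.098

Under the 1:1:1:1 hypothesis (Σ ratio = 4, N = 603):
  axial-flowered inflated-pod: 603 × 1/4 = 150.75
  axial-flowered constricted-pod: 603 × 1/4 = 150.75
  terminal-flowered inflated-pod: 603 × 1/4 = 150.75
  terminal-flowered constricted-pod: 603 × 1/4 = 150.75
χ² = Σ (O − E)² / E
  axial-flowered inflated-pod: (150 − 150.75)² / 150.75 = 0.0037
  axial-flowered constricted-pod: (152 − 150.75)² / 150.75 = 0.0104
  terminal-flowered inflated-pod: (153 − 150.75)² / 150.75 = 0.0336
  terminal-flowered constricted-pod: (148 − 150.75)² / 150.75 = 0.0502
χ² = 0.0037 + 0.0104 + 0.0336 + 0.0502 = 0.0979 ≈ 0.098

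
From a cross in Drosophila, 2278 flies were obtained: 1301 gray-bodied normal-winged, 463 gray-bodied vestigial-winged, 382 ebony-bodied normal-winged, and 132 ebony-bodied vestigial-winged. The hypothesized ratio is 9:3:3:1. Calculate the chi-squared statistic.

The 9:3:3:1 ratio has 16 parts, so with N = 2278 the expected counts are:
  gray-bodied normal-winged: 2278 × 9/16 = 1281.375
  gray-bodied vestigial-winged: 2278 × 3/16 = 427.125
  ebony-bodied normal-winged: 2278 × 3/16 = 427.125
  ebony-bodied vestigial-winged: 2278 × 1/16 = 142.375
χ² = Σ (O − E)² / E
  gray-bodied normal-winged: (1301 − 1281.375)² / 1281.375 = 0.3006
  gray-bodied vestigial-winged: (463 − 427.125)² / 427.125 = 3.0132
  ebony-bodied normal-winged: (382 − 427.125)² / 427.125 = 4.7674
  ebony-bodied vestigial-winged: (132 − 142.375)² / 142.375 = 0.7560
χ² = 0.3006 + 3.0132 + 4.7674 + 0.7560 = 8.8372 ≈ 8.837

8.837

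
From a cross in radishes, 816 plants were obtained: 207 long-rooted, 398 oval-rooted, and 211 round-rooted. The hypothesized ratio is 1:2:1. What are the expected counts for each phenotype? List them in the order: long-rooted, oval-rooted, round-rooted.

204, 408, 204

Expected counts for N = 816 under a 1:2:1 ratio (total parts = 4):
  long-rooted: 816 × 1/4 = 204
  oval-rooted: 816 × 2/4 = 408
  round-rooted: 816 × 1/4 = 204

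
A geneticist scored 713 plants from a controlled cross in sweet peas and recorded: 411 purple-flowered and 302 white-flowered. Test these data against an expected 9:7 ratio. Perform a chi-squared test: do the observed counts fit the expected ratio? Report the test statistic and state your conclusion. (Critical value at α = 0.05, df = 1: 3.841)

The 9:7 ratio has 16 parts, so with N = 713 the expected counts are:
  purple-flowered: 713 × 9/16 = 401.0625
  white-flowered: 713 × 7/16 = 311.9375
χ² = Σ (O − E)² / E
  purple-flowered: (411 − 401.0625)² / 401.0625 = 0.2462
  white-flowered: (302 − 311.9375)² / 311.9375 = 0.3166
χ² = 0.2462 + 0.3166 = 0.5628 ≈ 0.563
Degrees of freedom = 2 − 1 = 1; critical value at α = 0.05 is 3.841.
Since 0.563 < 3.841, we fail to reject the null hypothesis — the data are consistent with the 9:7 ratio.

0.563; consistent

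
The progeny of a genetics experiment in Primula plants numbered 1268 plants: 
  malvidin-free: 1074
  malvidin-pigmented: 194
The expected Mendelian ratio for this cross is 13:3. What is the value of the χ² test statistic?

9.909

Expected counts for N = 1268 under a 13:3 ratio (total parts = 16):
  malvidin-free: 1268 × 13/16 = 1030.25
  malvidin-pigmented: 1268 × 3/16 = 237.75
χ² = Σ (O − E)² / E
  malvidin-free: (1074 − 1030.25)² / 1030.25 = 1.8579
  malvidin-pigmented: (194 − 237.75)² / 237.75 = 8.0507
χ² = 1.8579 + 8.0507 = 9.9086 ≈ 9.909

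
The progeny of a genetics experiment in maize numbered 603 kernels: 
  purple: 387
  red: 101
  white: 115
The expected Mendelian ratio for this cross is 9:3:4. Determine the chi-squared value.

Total ratio parts = 16. Expected numbers out of 603:
  purple: 603 × 9/16 = 339.1875
  red: 603 × 3/16 = 113.0625
  white: 603 × 4/16 = 150.75
χ² = Σ (O − E)² / E
  purple: (387 − 339.1875)² / 339.1875 = 6.7397
  red: (101 − 113.0625)² / 113.0625 = 1.2869
  white: (115 − 150.75)² / 150.75 = 8.4780
χ² = 6.7397 + 1.2869 + 8.4780 = 16.5046 ≈ 16.505

16.505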